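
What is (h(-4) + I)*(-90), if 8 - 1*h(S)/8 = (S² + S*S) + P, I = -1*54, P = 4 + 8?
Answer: 30780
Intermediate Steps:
P = 12
I = -54
h(S) = -32 - 16*S² (h(S) = 64 - 8*((S² + S*S) + 12) = 64 - 8*((S² + S²) + 12) = 64 - 8*(2*S² + 12) = 64 - 8*(12 + 2*S²) = 64 + (-96 - 16*S²) = -32 - 16*S²)
(h(-4) + I)*(-90) = ((-32 - 16*(-4)²) - 54)*(-90) = ((-32 - 16*16) - 54)*(-90) = ((-32 - 256) - 54)*(-90) = (-288 - 54)*(-90) = -342*(-90) = 30780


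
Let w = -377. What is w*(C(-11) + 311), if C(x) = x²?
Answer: -162864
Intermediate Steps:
w*(C(-11) + 311) = -377*((-11)² + 311) = -377*(121 + 311) = -377*432 = -162864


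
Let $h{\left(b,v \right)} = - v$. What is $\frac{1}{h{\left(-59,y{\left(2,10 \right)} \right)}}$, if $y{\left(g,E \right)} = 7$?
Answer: $- \frac{1}{7} \approx -0.14286$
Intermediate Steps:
$\frac{1}{h{\left(-59,y{\left(2,10 \right)} \right)}} = \frac{1}{\left(-1\right) 7} = \frac{1}{-7} = - \frac{1}{7}$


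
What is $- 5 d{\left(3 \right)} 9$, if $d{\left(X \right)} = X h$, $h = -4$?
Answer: $540$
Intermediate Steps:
$d{\left(X \right)} = - 4 X$ ($d{\left(X \right)} = X \left(-4\right) = - 4 X$)
$- 5 d{\left(3 \right)} 9 = - 5 \left(\left(-4\right) 3\right) 9 = \left(-5\right) \left(-12\right) 9 = 60 \cdot 9 = 540$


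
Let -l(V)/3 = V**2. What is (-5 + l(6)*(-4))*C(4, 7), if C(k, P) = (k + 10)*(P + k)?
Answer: 65758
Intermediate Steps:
l(V) = -3*V**2
C(k, P) = (10 + k)*(P + k)
(-5 + l(6)*(-4))*C(4, 7) = (-5 - 3*6**2*(-4))*(4**2 + 10*7 + 10*4 + 7*4) = (-5 - 3*36*(-4))*(16 + 70 + 40 + 28) = (-5 - 108*(-4))*154 = (-5 + 432)*154 = 427*154 = 65758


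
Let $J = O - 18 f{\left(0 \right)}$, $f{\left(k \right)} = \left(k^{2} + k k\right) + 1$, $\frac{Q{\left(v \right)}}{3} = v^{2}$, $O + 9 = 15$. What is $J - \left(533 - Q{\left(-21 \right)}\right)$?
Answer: $778$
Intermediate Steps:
$O = 6$ ($O = -9 + 15 = 6$)
$Q{\left(v \right)} = 3 v^{2}$
$f{\left(k \right)} = 1 + 2 k^{2}$ ($f{\left(k \right)} = \left(k^{2} + k^{2}\right) + 1 = 2 k^{2} + 1 = 1 + 2 k^{2}$)
$J = -12$ ($J = 6 - 18 \left(1 + 2 \cdot 0^{2}\right) = 6 - 18 \left(1 + 2 \cdot 0\right) = 6 - 18 \left(1 + 0\right) = 6 - 18 = -12$)
$J - \left(533 - Q{\left(-21 \right)}\right) = -12 - \left(533 - 3 \left(-21\right)^{2}\right) = -12 - \left(533 - 3 \cdot 441\right) = -12 - \left(533 - 1323\right) = -12 - -790 = -12 + 790 = 778$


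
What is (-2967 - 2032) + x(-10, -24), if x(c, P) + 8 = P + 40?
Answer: -4991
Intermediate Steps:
x(c, P) = 32 + P (x(c, P) = -8 + (P + 40) = -8 + (40 + P) = 32 + P)
(-2967 - 2032) + x(-10, -24) = (-2967 - 2032) + (32 - 24) = -4999 + 8 = -4991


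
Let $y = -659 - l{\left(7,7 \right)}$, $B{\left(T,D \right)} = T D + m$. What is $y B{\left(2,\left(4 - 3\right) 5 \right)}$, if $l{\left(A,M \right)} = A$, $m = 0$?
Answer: $-6660$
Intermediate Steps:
$B{\left(T,D \right)} = D T$ ($B{\left(T,D \right)} = T D + 0 = D T + 0 = D T$)
$y = -666$ ($y = -659 - 7 = -666$)
$y B{\left(2,\left(4 - 3\right) 5 \right)} = - 666 \left(4 - 3\right) 5 \cdot 2 = - 666 \cdot 1 \cdot 5 \cdot 2 = - 666 \cdot 5 \cdot 2 = \left(-666\right) 10 = -6660$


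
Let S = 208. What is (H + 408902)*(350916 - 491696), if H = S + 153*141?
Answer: -60631552740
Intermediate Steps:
H = 21781 (H = 208 + 153*141 = 208 + 21573 = 21781)
(H + 408902)*(350916 - 491696) = (21781 + 408902)*(350916 - 491696) = 430683*(-140780) = -60631552740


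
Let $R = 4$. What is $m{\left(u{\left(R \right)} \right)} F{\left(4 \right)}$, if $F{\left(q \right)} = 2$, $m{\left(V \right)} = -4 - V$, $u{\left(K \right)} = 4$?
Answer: $-16$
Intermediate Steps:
$m{\left(u{\left(R \right)} \right)} F{\left(4 \right)} = \left(-4 - 4\right) 2 = \left(-8\right) 2 = -16$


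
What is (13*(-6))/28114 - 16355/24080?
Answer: -46168271/67698512 ≈ -0.68197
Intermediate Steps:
(13*(-6))/28114 - 16355/24080 = -78*1/28114 - 16355*1/24080 = -39/14057 - 3271/4816 = -46168271/67698512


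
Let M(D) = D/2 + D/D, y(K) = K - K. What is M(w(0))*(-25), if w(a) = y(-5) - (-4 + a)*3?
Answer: -175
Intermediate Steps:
y(K) = 0
w(a) = 12 - 3*a (w(a) = 0 - (-4 + a)*3 = 0 - (-12 + 3*a) = 0 + (12 - 3*a) = 12 - 3*a)
M(D) = 1 + D/2 (M(D) = D*(½) + 1 = D/2 + 1 = 1 + D/2)
M(w(0))*(-25) = (1 + (12 - 3*0)/2)*(-25) = (1 + (12 + 0)/2)*(-25) = (1 + (½)*12)*(-25) = (1 + 6)*(-25) = 7*(-25) = -175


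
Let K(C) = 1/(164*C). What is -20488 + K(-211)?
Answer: -708966753/34604 ≈ -20488.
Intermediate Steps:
K(C) = 1/(164*C)
-20488 + K(-211) = -20488 + (1/164)/(-211) = -20488 + (1/164)*(-1/211) = -20488 - 1/34604 = -708966753/34604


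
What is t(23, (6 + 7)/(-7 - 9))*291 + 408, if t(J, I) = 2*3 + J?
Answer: 8847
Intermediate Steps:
t(J, I) = 6 + J
t(23, (6 + 7)/(-7 - 9))*291 + 408 = (6 + 23)*291 + 408 = 29*291 + 408 = 8439 + 408 = 8847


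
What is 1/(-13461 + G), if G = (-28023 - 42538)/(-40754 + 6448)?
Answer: -34306/461722505 ≈ -7.4300e-5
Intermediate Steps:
G = 70561/34306 (G = -70561/(-34306) = -70561*(-1/34306) = 70561/34306 ≈ 2.0568)
1/(-13461 + G) = 1/(-13461 + 70561/34306) = 1/(-461722505/34306) = -34306/461722505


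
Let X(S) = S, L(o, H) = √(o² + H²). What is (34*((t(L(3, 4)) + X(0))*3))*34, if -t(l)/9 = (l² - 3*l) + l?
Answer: -468180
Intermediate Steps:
L(o, H) = √(H² + o²)
t(l) = -9*l² + 18*l (t(l) = -9*((l² - 3*l) + l) = -9*(l² - 2*l) = -9*l² + 18*l)
(34*((t(L(3, 4)) + X(0))*3))*34 = (34*((9*√(4² + 3²)*(2 - √(4² + 3²)) + 0)*3))*34 = (34*((9*√(16 + 9)*(2 - √(16 + 9)) + 0)*3))*34 = (34*((9*√25*(2 - √25) + 0)*3))*34 = (34*((9*5*(2 - 1*5) + 0)*3))*34 = (34*((9*5*(2 - 5) + 0)*3))*34 = (34*((9*5*(-3) + 0)*3))*34 = (34*((-135 + 0)*3))*34 = (34*(-135*3))*34 = (34*(-405))*34 = -13770*34 = -468180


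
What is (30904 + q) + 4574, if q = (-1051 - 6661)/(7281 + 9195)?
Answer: 146131954/4119 ≈ 35478.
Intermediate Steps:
q = -1928/4119 (q = -7712/16476 = -7712*1/16476 = -1928/4119 ≈ -0.46807)
(30904 + q) + 4574 = (30904 - 1928/4119) + 4574 = 127291648/4119 + 4574 = 146131954/4119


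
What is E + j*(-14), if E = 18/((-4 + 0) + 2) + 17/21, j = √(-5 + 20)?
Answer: -172/21 - 14*√15 ≈ -62.412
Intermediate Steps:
j = √15 ≈ 3.8730
E = -172/21 (E = 18/(-4 + 2) + 17*(1/21) = 18/(-2) + 17/21 = 18*(-½) + 17/21 = -9 + 17/21 = -172/21 ≈ -8.1905)
E + j*(-14) = -172/21 + √15*(-14) = -172/21 - 14*√15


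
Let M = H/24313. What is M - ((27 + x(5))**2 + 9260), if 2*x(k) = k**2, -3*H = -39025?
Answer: -3156716759/291756 ≈ -10820.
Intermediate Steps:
H = 39025/3 (H = -1/3*(-39025) = 39025/3 ≈ 13008.)
x(k) = k**2/2
M = 39025/72939 (M = (39025/3)/24313 = (39025/3)*(1/24313) = 39025/72939 ≈ 0.53504)
M - ((27 + x(5))**2 + 9260) = 39025/72939 - ((27 + (1/2)*5**2)**2 + 9260) = 39025/72939 - ((27 + (1/2)*25)**2 + 9260) = 39025/72939 - ((27 + 25/2)**2 + 9260) = 39025/72939 - ((79/2)**2 + 9260) = 39025/72939 - (6241/4 + 9260) = 39025/72939 - 1*43281/4 = 39025/72939 - 43281/4 = -3156716759/291756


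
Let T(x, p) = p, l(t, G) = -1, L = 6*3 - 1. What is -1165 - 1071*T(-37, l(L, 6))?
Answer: -94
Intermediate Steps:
L = 17 (L = 18 - 1 = 17)
-1165 - 1071*T(-37, l(L, 6)) = -1165 - 1071*(-1) = -1165 + 1071 = -94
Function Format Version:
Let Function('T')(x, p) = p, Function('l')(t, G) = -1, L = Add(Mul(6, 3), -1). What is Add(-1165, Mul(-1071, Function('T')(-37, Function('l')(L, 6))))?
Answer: -94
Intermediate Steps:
L = 17 (L = Add(18, -1) = 17)
Add(-1165, Mul(-1071, Function('T')(-37, Function('l')(L, 6)))) = Add(-1165, Mul(-1071, -1)) = Add(-1165, 1071) = -94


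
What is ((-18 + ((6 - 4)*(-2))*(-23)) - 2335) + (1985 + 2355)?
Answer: 2079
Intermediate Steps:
((-18 + ((6 - 4)*(-2))*(-23)) - 2335) + (1985 + 2355) = ((-18 + (2*(-2))*(-23)) - 2335) + 4340 = ((-18 - 4*(-23)) - 2335) + 4340 = ((-18 + 92) - 2335) + 4340 = (74 - 2335) + 4340 = -2261 + 4340 = 2079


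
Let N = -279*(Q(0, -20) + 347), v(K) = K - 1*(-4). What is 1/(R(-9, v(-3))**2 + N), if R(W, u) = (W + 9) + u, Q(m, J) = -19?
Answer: -1/91511 ≈ -1.0928e-5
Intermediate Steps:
v(K) = 4 + K (v(K) = K + 4 = 4 + K)
R(W, u) = 9 + W + u (R(W, u) = (9 + W) + u = 9 + W + u)
N = -91512 (N = -279*(-19 + 347) = -279*328 = -91512)
1/(R(-9, v(-3))**2 + N) = 1/((9 - 9 + (4 - 3))**2 - 91512) = 1/((9 - 9 + 1)**2 - 91512) = 1/(1**2 - 91512) = 1/(1 - 91512) = 1/(-91511) = -1/91511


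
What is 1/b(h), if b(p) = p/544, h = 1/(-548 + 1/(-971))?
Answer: -289467296/971 ≈ -2.9811e+5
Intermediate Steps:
h = -971/532109 (h = 1/(-548 - 1/971) = 1/(-532109/971) = -971/532109 ≈ -0.0018248)
b(p) = p/544 (b(p) = p*(1/544) = p/544)
1/b(h) = 1/((1/544)*(-971/532109)) = 1/(-971/289467296) = -289467296/971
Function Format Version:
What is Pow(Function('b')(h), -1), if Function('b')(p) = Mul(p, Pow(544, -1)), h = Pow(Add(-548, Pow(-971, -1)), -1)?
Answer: Rational(-289467296, 971) ≈ -2.9811e+5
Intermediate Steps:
h = Rational(-971, 532109) (h = Pow(Add(-548, Rational(-1, 971)), -1) = Pow(Rational(-532109, 971), -1) = Rational(-971, 532109) ≈ -0.0018248)
Function('b')(p) = Mul(Rational(1, 544), p) (Function('b')(p) = Mul(p, Rational(1, 544)) = Mul(Rational(1, 544), p))
Pow(Function('b')(h), -1) = Pow(Mul(Rational(1, 544), Rational(-971, 532109)), -1) = Pow(Rational(-971, 289467296), -1) = Rational(-289467296, 971)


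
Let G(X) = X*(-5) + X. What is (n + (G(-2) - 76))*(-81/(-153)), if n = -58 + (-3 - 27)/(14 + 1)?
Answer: -1152/17 ≈ -67.765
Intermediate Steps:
G(X) = -4*X (G(X) = -5*X + X = -4*X)
n = -60 (n = -58 - 30/15 = -58 - 30*1/15 = -58 - 2 = -60)
(n + (G(-2) - 76))*(-81/(-153)) = (-60 + (-4*(-2) - 76))*(-81/(-153)) = (-60 + (8 - 76))*(-81*(-1/153)) = (-60 - 68)*(9/17) = -128*9/17 = -1152/17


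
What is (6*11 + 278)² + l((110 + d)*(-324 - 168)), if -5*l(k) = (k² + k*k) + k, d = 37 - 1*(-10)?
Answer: -11932602148/5 ≈ -2.3865e+9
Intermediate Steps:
d = 47 (d = 37 + 10 = 47)
l(k) = -2*k²/5 - k/5 (l(k) = -((k² + k*k) + k)/5 = -((k² + k²) + k)/5 = -(2*k² + k)/5 = -(k + 2*k²)/5 = -2*k²/5 - k/5)
(6*11 + 278)² + l((110 + d)*(-324 - 168)) = (6*11 + 278)² - (110 + 47)*(-324 - 168)*(1 + 2*((110 + 47)*(-324 - 168)))/5 = (66 + 278)² - 157*(-492)*(1 + 2*(157*(-492)))/5 = 344² - ⅕*(-77244)*(1 + 2*(-77244)) = 118336 - ⅕*(-77244)*(1 - 154488) = 118336 - ⅕*(-77244)*(-154487) = 118336 - 11933193828/5 = -11932602148/5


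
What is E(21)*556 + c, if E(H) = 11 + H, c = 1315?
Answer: 19107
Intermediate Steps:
E(21)*556 + c = (11 + 21)*556 + 1315 = 32*556 + 1315 = 17792 + 1315 = 19107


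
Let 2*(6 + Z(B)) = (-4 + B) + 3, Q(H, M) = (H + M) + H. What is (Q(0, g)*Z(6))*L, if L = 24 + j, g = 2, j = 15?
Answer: -273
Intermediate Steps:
Q(H, M) = M + 2*H
Z(B) = -13/2 + B/2 (Z(B) = -6 + ((-4 + B) + 3)/2 = -6 + (-1 + B)/2 = -6 + (-½ + B/2) = -13/2 + B/2)
L = 39 (L = 24 + 15 = 39)
(Q(0, g)*Z(6))*L = ((2 + 2*0)*(-13/2 + (½)*6))*39 = ((2 + 0)*(-13/2 + 3))*39 = (2*(-7/2))*39 = -7*39 = -273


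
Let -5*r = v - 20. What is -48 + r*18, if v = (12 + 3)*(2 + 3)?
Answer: -246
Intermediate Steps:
v = 75 (v = 15*5 = 75)
r = -11 (r = -(75 - 20)/5 = -⅕*55 = -11)
-48 + r*18 = -48 - 11*18 = -48 - 198 = -246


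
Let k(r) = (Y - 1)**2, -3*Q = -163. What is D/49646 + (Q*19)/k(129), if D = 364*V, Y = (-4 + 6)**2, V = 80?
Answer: 77269951/670221 ≈ 115.29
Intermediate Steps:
Q = 163/3 (Q = -1/3*(-163) = 163/3 ≈ 54.333)
Y = 4 (Y = 2**2 = 4)
D = 29120 (D = 364*80 = 29120)
k(r) = 9 (k(r) = (4 - 1)**2 = 3**2 = 9)
D/49646 + (Q*19)/k(129) = 29120/49646 + ((163/3)*19)/9 = 29120*(1/49646) + (3097/3)*(1/9) = 14560/24823 + 3097/27 = 77269951/670221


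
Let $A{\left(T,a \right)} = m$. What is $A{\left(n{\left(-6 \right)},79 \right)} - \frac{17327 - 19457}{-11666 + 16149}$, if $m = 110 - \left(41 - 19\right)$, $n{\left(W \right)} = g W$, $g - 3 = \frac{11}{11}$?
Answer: $\frac{396634}{4483} \approx 88.475$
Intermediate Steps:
$g = 4$ ($g = 3 + \frac{11}{11} = 3 + 11 \cdot \frac{1}{11} = 3 + 1 = 4$)
$n{\left(W \right)} = 4 W$
$m = 88$ ($m = 110 - 22 = 88$)
$A{\left(T,a \right)} = 88$
$A{\left(n{\left(-6 \right)},79 \right)} - \frac{17327 - 19457}{-11666 + 16149} = 88 - \frac{17327 - 19457}{-11666 + 16149} = 88 - - \frac{2130}{4483} = 88 + \frac{2130}{4483} = \frac{396634}{4483}$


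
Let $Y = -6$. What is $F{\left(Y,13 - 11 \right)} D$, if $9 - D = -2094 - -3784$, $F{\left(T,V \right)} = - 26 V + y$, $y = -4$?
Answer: $94136$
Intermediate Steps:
$F{\left(T,V \right)} = -4 - 26 V$ ($F{\left(T,V \right)} = - 26 V - 4 = -4 - 26 V$)
$D = -1681$ ($D = 9 - \left(-2094 - -3784\right) = 9 - \left(-2094 + 3784\right) = 9 - 1690 = -1681$)
$F{\left(Y,13 - 11 \right)} D = \left(-4 - 26 \left(13 - 11\right)\right) \left(-1681\right) = \left(-4 - 52\right) \left(-1681\right) = \left(-56\right) \left(-1681\right) = 94136$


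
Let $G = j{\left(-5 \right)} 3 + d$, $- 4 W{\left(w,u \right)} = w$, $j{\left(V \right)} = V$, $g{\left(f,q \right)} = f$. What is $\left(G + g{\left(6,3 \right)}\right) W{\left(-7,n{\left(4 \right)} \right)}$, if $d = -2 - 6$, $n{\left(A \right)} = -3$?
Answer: $- \frac{119}{4} \approx -29.75$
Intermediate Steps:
$d = -8$ ($d = -2 - 6 = -8$)
$W{\left(w,u \right)} = - \frac{w}{4}$
$G = -23$ ($G = \left(-5\right) 3 - 8 = -15 - 8 = -23$)
$\left(G + g{\left(6,3 \right)}\right) W{\left(-7,n{\left(4 \right)} \right)} = \left(-23 + 6\right) \left(\left(- \frac{1}{4}\right) \left(-7\right)\right) = \left(-17\right) \frac{7}{4} = - \frac{119}{4}$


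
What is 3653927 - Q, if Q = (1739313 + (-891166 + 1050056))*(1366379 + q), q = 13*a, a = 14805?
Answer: -2958998703405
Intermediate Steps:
q = 192465 (q = 13*14805 = 192465)
Q = 2959002357332 (Q = (1739313 + (-891166 + 1050056))*(1366379 + 192465) = (1739313 + 158890)*1558844 = 1898203*1558844 = 2959002357332)
3653927 - Q = 3653927 - 1*2959002357332 = 3653927 - 2959002357332 = -2958998703405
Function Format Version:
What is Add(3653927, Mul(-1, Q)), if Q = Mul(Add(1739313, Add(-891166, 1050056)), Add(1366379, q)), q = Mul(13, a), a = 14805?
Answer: -2958998703405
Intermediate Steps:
q = 192465 (q = Mul(13, 14805) = 192465)
Q = 2959002357332 (Q = Mul(Add(1739313, Add(-891166, 1050056)), Add(1366379, 192465)) = Mul(Add(1739313, 158890), 1558844) = Mul(1898203, 1558844) = 2959002357332)
Add(3653927, Mul(-1, Q)) = Add(3653927, Mul(-1, 2959002357332)) = Add(3653927, -2959002357332) = -2958998703405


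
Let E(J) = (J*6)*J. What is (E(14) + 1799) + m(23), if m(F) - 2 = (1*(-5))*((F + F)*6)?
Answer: 1597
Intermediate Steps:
m(F) = 2 - 60*F (m(F) = 2 + (1*(-5))*((F + F)*6) = 2 - 5*2*F*6 = 2 - 60*F)
E(J) = 6*J² (E(J) = (6*J)*J = 6*J²)
(E(14) + 1799) + m(23) = (6*14² + 1799) + (2 - 60*23) = (6*196 + 1799) + (2 - 1380) = (1176 + 1799) - 1378 = 2975 - 1378 = 1597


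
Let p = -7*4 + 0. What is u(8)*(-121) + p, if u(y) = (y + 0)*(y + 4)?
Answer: -11644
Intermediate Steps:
u(y) = y*(4 + y)
p = -28 (p = -28 + 0 = -28)
u(8)*(-121) + p = (8*(4 + 8))*(-121) - 28 = (8*12)*(-121) - 28 = 96*(-121) - 28 = -11616 - 28 = -11644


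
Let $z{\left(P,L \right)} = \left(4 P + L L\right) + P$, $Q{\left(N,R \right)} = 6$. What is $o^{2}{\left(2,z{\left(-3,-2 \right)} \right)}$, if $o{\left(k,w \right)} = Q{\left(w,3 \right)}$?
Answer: $36$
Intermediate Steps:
$z{\left(P,L \right)} = L^{2} + 5 P$ ($z{\left(P,L \right)} = \left(4 P + L^{2}\right) + P = \left(L^{2} + 4 P\right) + P = L^{2} + 5 P$)
$o{\left(k,w \right)} = 6$
$o^{2}{\left(2,z{\left(-3,-2 \right)} \right)} = 6^{2} = 36$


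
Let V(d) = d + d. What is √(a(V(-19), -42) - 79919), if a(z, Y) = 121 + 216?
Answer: I*√79582 ≈ 282.1*I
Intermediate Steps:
V(d) = 2*d
a(z, Y) = 337
√(a(V(-19), -42) - 79919) = √(337 - 79919) = √(-79582) = I*√79582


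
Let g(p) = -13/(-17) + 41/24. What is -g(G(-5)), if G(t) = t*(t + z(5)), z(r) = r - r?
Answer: -1009/408 ≈ -2.4730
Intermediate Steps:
z(r) = 0
G(t) = t² (G(t) = t*(t + 0) = t*t = t²)
g(p) = 1009/408 (g(p) = -13*(-1/17) + 41*(1/24) = 13/17 + 41/24 = 1009/408)
-g(G(-5)) = -1*1009/408 = -1009/408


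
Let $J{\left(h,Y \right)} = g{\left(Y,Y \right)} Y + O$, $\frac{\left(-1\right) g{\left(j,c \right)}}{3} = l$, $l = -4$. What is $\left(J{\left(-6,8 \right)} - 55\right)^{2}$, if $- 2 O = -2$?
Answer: $1764$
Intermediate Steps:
$g{\left(j,c \right)} = 12$ ($g{\left(j,c \right)} = \left(-3\right) \left(-4\right) = 12$)
$O = 1$ ($O = \left(- \frac{1}{2}\right) \left(-2\right) = 1$)
$J{\left(h,Y \right)} = 1 + 12 Y$ ($J{\left(h,Y \right)} = 12 Y + 1 = 1 + 12 Y$)
$\left(J{\left(-6,8 \right)} - 55\right)^{2} = \left(\left(1 + 12 \cdot 8\right) - 55\right)^{2} = \left(\left(1 + 96\right) - 55\right)^{2} = \left(97 - 55\right)^{2} = 42^{2} = 1764$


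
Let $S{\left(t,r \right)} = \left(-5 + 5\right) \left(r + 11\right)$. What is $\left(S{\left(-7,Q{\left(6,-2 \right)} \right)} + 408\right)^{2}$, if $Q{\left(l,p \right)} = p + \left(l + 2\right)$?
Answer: $166464$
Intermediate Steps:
$Q{\left(l,p \right)} = 2 + l + p$ ($Q{\left(l,p \right)} = p + \left(2 + l\right) = 2 + l + p$)
$S{\left(t,r \right)} = 0$ ($S{\left(t,r \right)} = 0 \left(11 + r\right) = 0$)
$\left(S{\left(-7,Q{\left(6,-2 \right)} \right)} + 408\right)^{2} = \left(0 + 408\right)^{2} = 408^{2} = 166464$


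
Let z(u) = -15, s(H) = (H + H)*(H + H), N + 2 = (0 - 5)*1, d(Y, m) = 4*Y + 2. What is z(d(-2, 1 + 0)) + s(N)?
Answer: 181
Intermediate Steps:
d(Y, m) = 2 + 4*Y
N = -7 (N = -2 + (0 - 5)*1 = -2 - 5*1 = -2 - 5 = -7)
s(H) = 4*H² (s(H) = (2*H)*(2*H) = 4*H²)
z(d(-2, 1 + 0)) + s(N) = -15 + 4*(-7)² = -15 + 4*49 = -15 + 196 = 181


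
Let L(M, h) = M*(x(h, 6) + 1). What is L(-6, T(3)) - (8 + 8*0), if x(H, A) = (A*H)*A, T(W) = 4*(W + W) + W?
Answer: -5846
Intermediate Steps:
T(W) = 9*W (T(W) = 4*(2*W) + W = 8*W + W = 9*W)
x(H, A) = H*A²
L(M, h) = M*(1 + 36*h) (L(M, h) = M*(h*6² + 1) = M*(h*36 + 1) = M*(36*h + 1) = M*(1 + 36*h))
L(-6, T(3)) - (8 + 8*0) = -6*(1 + 36*(9*3)) - (8 + 8*0) = -6*(1 + 36*27) - (8 + 0) = -6*(1 + 972) - 1*8 = -6*973 - 8 = -5838 - 8 = -5846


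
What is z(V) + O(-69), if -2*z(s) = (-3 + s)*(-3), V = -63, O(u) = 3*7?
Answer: -78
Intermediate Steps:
O(u) = 21
z(s) = -9/2 + 3*s/2 (z(s) = -(-3 + s)*(-3)/2 = -(9 - 3*s)/2 = -9/2 + 3*s/2)
z(V) + O(-69) = (-9/2 + (3/2)*(-63)) + 21 = (-9/2 - 189/2) + 21 = -99 + 21 = -78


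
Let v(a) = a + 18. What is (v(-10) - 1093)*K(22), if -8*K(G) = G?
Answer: 11935/4 ≈ 2983.8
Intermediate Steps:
v(a) = 18 + a
K(G) = -G/8
(v(-10) - 1093)*K(22) = ((18 - 10) - 1093)*(-1/8*22) = (8 - 1093)*(-11/4) = -1085*(-11/4) = 11935/4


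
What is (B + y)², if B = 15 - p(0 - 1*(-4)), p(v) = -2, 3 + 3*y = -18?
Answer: 100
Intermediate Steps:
y = -7 (y = -1 + (⅓)*(-18) = -1 - 6 = -7)
B = 17 (B = 15 - 1*(-2) = 15 + 2 = 17)
(B + y)² = (17 - 7)² = 10² = 100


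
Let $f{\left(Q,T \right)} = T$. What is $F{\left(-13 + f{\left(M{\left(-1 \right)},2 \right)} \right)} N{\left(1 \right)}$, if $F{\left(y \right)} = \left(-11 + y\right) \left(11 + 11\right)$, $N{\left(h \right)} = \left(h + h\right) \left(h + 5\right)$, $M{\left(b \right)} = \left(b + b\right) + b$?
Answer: $-5808$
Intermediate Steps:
$M{\left(b \right)} = 3 b$ ($M{\left(b \right)} = 2 b + b = 3 b$)
$N{\left(h \right)} = 2 h \left(5 + h\right)$
$F{\left(y \right)} = -242 + 22 y$ ($F{\left(y \right)} = \left(-11 + y\right) 22 = -242 + 22 y$)
$F{\left(-13 + f{\left(M{\left(-1 \right)},2 \right)} \right)} N{\left(1 \right)} = \left(-242 + 22 \left(-13 + 2\right)\right) 2 \cdot 1 \left(5 + 1\right) = \left(-242 + 22 \left(-11\right)\right) 2 \cdot 1 \cdot 6 = \left(-242 - 242\right) 12 = \left(-484\right) 12 = -5808$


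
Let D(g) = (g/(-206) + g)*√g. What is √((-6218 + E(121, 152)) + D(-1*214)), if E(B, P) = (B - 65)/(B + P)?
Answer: √(-100332134994 - 3436402905*I*√214)/4017 ≈ 19.194 - 81.155*I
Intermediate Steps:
E(B, P) = (-65 + B)/(B + P)
D(g) = 205*g^(3/2)/206 (D(g) = (-g/206 + g)*√g = (205*g/206)*√g = 205*g^(3/2)/206)
√((-6218 + E(121, 152)) + D(-1*214)) = √((-6218 + (-65 + 121)/(121 + 152)) + 205*(-1*214)^(3/2)/206) = √((-6218 + 56/273) + 205*(-214)^(3/2)/206) = √((-6218 + (1/273)*56) + 205*(-214*I*√214)/206) = √((-6218 + 8/39) - 21935*I*√214/103) = √(-242494/39 - 21935*I*√214/103)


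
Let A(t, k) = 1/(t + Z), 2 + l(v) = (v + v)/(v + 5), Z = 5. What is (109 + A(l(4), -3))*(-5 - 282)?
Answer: -156784/5 ≈ -31357.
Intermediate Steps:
l(v) = -2 + 2*v/(5 + v) (l(v) = -2 + (v + v)/(v + 5) = -2 + (2*v)/(5 + v) = -2 + 2*v/(5 + v))
A(t, k) = 1/(5 + t) (A(t, k) = 1/(t + 5) = 1/(5 + t))
(109 + A(l(4), -3))*(-5 - 282) = (109 + 1/(5 - 10/(5 + 4)))*(-5 - 282) = (109 + 1/(5 - 10/9))*(-287) = (109 + 1/(35/9))*(-287) = (109 + 9/35)*(-287) = (3824/35)*(-287) = -156784/5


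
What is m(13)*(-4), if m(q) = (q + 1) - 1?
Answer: -52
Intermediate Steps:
m(q) = q (m(q) = (1 + q) - 1 = q)
m(13)*(-4) = 13*(-4) = -52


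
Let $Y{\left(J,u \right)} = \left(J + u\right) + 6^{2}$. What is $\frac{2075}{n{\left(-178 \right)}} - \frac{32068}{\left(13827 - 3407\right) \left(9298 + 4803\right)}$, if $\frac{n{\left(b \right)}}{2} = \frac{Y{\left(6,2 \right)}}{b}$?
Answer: $- \frac{6783686518623}{1616256620} \approx -4197.2$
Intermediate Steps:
$Y{\left(J,u \right)} = 36 + J + u$ ($Y{\left(J,u \right)} = \left(J + u\right) + 36 = 36 + J + u$)
$n{\left(b \right)} = \frac{88}{b}$ ($n{\left(b \right)} = 2 \frac{36 + 6 + 2}{b} = 2 \frac{44}{b} = \frac{88}{b}$)
$\frac{2075}{n{\left(-178 \right)}} - \frac{32068}{\left(13827 - 3407\right) \left(9298 + 4803\right)} = \frac{2075}{88 \frac{1}{-178}} - \frac{32068}{\left(13827 - 3407\right) \left(9298 + 4803\right)} = \frac{2075}{88 \left(- \frac{1}{178}\right)} - \frac{32068}{10420 \cdot 14101} = \frac{2075}{- \frac{44}{89}} - \frac{32068}{146932420} = 2075 \left(- \frac{89}{44}\right) - \frac{8017}{36733105} = - \frac{184675}{44} - \frac{8017}{36733105} = - \frac{6783686518623}{1616256620}$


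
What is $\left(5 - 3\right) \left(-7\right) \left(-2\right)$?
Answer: $28$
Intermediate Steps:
$\left(5 - 3\right) \left(-7\right) \left(-2\right) = 2 \left(-7\right) \left(-2\right) = \left(-14\right) \left(-2\right) = 28$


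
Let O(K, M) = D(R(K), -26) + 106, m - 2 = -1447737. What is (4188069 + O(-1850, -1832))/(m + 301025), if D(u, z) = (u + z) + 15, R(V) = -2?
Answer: -2094081/573355 ≈ -3.6523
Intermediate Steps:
m = -1447735 (m = 2 - 1447737 = -1447735)
D(u, z) = 15 + u + z
O(K, M) = 93 (O(K, M) = (15 - 2 - 26) + 106 = -13 + 106 = 93)
(4188069 + O(-1850, -1832))/(m + 301025) = (4188069 + 93)/(-1447735 + 301025) = 4188162/(-1146710) = 4188162*(-1/1146710) = -2094081/573355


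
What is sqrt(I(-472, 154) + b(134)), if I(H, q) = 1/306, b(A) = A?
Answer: sqrt(1394170)/102 ≈ 11.576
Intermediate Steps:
I(H, q) = 1/306
sqrt(I(-472, 154) + b(134)) = sqrt(1/306 + 134) = sqrt(41005/306) = sqrt(1394170)/102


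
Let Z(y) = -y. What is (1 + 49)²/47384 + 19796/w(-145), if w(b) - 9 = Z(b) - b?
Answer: 234690291/3541954 ≈ 66.260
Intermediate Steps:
w(b) = 9 - 2*b (w(b) = 9 + (-b - b) = 9 - 2*b)
(1 + 49)²/47384 + 19796/w(-145) = (1 + 49)²/47384 + 19796/(9 - 2*(-145)) = 50²*(1/47384) + 19796/(9 + 290) = 2500*(1/47384) + 19796/299 = 625/11846 + 19796*(1/299) = 625/11846 + 19796/299 = 234690291/3541954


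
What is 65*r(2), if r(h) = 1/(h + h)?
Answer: 65/4 ≈ 16.250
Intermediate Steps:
r(h) = 1/(2*h)
65*r(2) = 65*((½)/2) = 65*((½)*(½)) = 65*(¼) = 65/4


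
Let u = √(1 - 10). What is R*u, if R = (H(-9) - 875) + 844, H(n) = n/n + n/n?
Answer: -87*I ≈ -87.0*I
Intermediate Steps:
H(n) = 2 (H(n) = 1 + 1 = 2)
R = -29 (R = (2 - 875) + 844 = -873 + 844 = -29)
u = 3*I (u = √(-9) = 3*I ≈ 3.0*I)
R*u = -87*I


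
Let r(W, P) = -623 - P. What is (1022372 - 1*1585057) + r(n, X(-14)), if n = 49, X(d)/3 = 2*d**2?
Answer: -564484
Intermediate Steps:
X(d) = 6*d**2 (X(d) = 3*(2*d**2) = 6*d**2)
(1022372 - 1*1585057) + r(n, X(-14)) = (1022372 - 1*1585057) + (-623 - 6*(-14)**2) = (1022372 - 1585057) + (-623 - 6*196) = -562685 + (-623 - 1*1176) = -562685 + (-623 - 1176) = -562685 - 1799 = -564484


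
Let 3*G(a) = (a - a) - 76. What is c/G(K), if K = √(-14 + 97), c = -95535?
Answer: 286605/76 ≈ 3771.1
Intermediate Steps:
K = √83 ≈ 9.1104
G(a) = -76/3 (G(a) = ((a - a) - 76)/3 = (0 - 76)/3 = (⅓)*(-76) = -76/3)
c/G(K) = -95535/(-76/3) = -95535*(-3/76) = 286605/76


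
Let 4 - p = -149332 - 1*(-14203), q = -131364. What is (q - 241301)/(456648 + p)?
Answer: -372665/591781 ≈ -0.62973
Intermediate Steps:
p = 135133 (p = 4 - (-149332 - 1*(-14203)) = 4 - (-149332 + 14203) = 4 - 1*(-135129) = 4 + 135129 = 135133)
(q - 241301)/(456648 + p) = (-131364 - 241301)/(456648 + 135133) = -372665/591781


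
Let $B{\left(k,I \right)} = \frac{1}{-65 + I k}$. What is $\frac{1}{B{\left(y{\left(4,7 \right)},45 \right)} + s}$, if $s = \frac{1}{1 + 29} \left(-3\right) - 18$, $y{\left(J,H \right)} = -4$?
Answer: $- \frac{490}{8871} \approx -0.055236$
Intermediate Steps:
$s = - \frac{181}{10}$ ($s = \frac{1}{30} \left(-3\right) - 18 = - \frac{1}{10} - 18 = - \frac{181}{10} \approx -18.1$)
$\frac{1}{B{\left(y{\left(4,7 \right)},45 \right)} + s} = \frac{1}{\frac{1}{-65 + 45 \left(-4\right)} - \frac{181}{10}} = \frac{1}{\frac{1}{-65 - 180} - \frac{181}{10}} = \frac{1}{\frac{1}{-245} - \frac{181}{10}} = \frac{1}{- \frac{1}{245} - \frac{181}{10}} = \frac{1}{- \frac{8871}{490}} = - \frac{490}{8871}$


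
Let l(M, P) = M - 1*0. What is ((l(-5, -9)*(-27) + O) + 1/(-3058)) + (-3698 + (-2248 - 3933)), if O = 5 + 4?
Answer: -29769631/3058 ≈ -9735.0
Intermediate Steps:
O = 9
l(M, P) = M (l(M, P) = M + 0 = M)
((l(-5, -9)*(-27) + O) + 1/(-3058)) + (-3698 + (-2248 - 3933)) = ((-5*(-27) + 9) + 1/(-3058)) + (-3698 + (-2248 - 3933)) = ((135 + 9) - 1/3058) + (-3698 - 6181) = (144 - 1/3058) - 9879 = 440351/3058 - 9879 = -29769631/3058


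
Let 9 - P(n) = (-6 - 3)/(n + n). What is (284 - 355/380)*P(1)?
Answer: 580851/152 ≈ 3821.4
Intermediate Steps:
P(n) = 9 + 9/(2*n) (P(n) = 9 - (-6 - 3)/(n + n) = 9 - (-9)/(2*n) = 9 + 9/(2*n))
(284 - 355/380)*P(1) = (284 - 355/380)*(9 + (9/2)/1) = (284 - 355*1/380)*(9 + (9/2)*1) = (284 - 71/76)*(9 + 9/2) = (21513/76)*(27/2) = 580851/152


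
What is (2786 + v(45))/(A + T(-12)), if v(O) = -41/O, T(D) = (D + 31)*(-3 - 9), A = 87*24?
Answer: 125329/83700 ≈ 1.4974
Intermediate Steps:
A = 2088
T(D) = -372 - 12*D (T(D) = (31 + D)*(-12) = -372 - 12*D)
(2786 + v(45))/(A + T(-12)) = (2786 - 41/45)/(2088 + (-372 - 12*(-12))) = (2786 - 41*1/45)/(2088 + (-372 + 144)) = (2786 - 41/45)/(2088 - 228) = (125329/45)/1860 = (125329/45)*(1/1860) = 125329/83700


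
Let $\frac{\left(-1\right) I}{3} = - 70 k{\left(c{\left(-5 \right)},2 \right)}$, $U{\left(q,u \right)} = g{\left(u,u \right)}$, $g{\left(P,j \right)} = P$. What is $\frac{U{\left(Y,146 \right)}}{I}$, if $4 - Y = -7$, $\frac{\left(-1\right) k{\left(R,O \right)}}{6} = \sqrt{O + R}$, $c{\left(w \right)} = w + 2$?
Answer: $\frac{73 i}{630} \approx 0.11587 i$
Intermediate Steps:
$c{\left(w \right)} = 2 + w$
$k{\left(R,O \right)} = - 6 \sqrt{O + R}$
$Y = 11$ ($Y = 4 - -7 = 4 + 7 = 11$)
$U{\left(q,u \right)} = u$
$I = - 1260 i$ ($I = - 3 \left(- 70 \left(- 6 \sqrt{2 + \left(2 - 5\right)}\right)\right) = - 3 \left(- 70 \left(- 6 \sqrt{2 - 3}\right)\right) = - 3 \left(- 70 \left(- 6 \sqrt{-1}\right)\right) = - 3 \left(- 70 \left(- 6 i\right)\right) = - 3 \cdot 420 i = - 1260 i \approx - 1260.0 i$)
$\frac{U{\left(Y,146 \right)}}{I} = \frac{146}{\left(-1260\right) i} = 146 \frac{i}{1260} = \frac{73 i}{630}$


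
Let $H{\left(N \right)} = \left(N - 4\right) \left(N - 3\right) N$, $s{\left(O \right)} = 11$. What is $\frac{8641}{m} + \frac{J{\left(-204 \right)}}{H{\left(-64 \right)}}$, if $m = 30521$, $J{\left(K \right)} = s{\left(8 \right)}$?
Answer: $\frac{2519241613}{8899435264} \approx 0.28308$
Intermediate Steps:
$J{\left(K \right)} = 11$
$H{\left(N \right)} = N \left(-4 + N\right) \left(-3 + N\right)$ ($H{\left(N \right)} = \left(-4 + N\right) \left(-3 + N\right) N = N \left(-4 + N\right) \left(-3 + N\right)$)
$\frac{8641}{m} + \frac{J{\left(-204 \right)}}{H{\left(-64 \right)}} = \frac{8641}{30521} + \frac{11}{\left(-64\right) \left(12 + \left(-64\right)^{2} - -448\right)} = 8641 \cdot \frac{1}{30521} + \frac{11}{\left(-64\right) \left(12 + 4096 + 448\right)} = \frac{8641}{30521} + \frac{11}{\left(-64\right) 4556} = \frac{8641}{30521} + \frac{11}{-291584} = \frac{8641}{30521} + 11 \left(- \frac{1}{291584}\right) = \frac{8641}{30521} - \frac{11}{291584} = \frac{2519241613}{8899435264}$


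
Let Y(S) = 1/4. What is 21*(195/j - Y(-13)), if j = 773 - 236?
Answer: 1701/716 ≈ 2.3757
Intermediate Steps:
Y(S) = ¼
j = 537
21*(195/j - Y(-13)) = 21*(195/537 - 1*¼) = 21*(195*(1/537) - ¼) = 21*(65/179 - ¼) = 21*(81/716) = 1701/716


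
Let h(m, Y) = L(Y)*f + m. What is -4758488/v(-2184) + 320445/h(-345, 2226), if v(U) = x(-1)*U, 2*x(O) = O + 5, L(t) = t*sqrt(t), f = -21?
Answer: 45925353713492777/42156655819122 - 1664391330*sqrt(2226)/540469946399 ≈ 1089.3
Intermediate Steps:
L(t) = t**(3/2)
x(O) = 5/2 + O/2 (x(O) = (O + 5)/2 = (5 + O)/2 = 5/2 + O/2)
h(m, Y) = m - 21*Y**(3/2) (h(m, Y) = Y**(3/2)*(-21) + m = -21*Y**(3/2) + m = m - 21*Y**(3/2))
v(U) = 2*U (v(U) = (5/2 + (1/2)*(-1))*U = (5/2 - 1/2)*U = 2*U)
-4758488/v(-2184) + 320445/h(-345, 2226) = -4758488/(2*(-2184)) + 320445/(-345 - 46746*sqrt(2226)) = -4758488/(-4368) + 320445/(-345 - 46746*sqrt(2226)) = -4758488*(-1/4368) + 320445/(-345 - 46746*sqrt(2226)) = 84973/78 + 320445/(-345 - 46746*sqrt(2226))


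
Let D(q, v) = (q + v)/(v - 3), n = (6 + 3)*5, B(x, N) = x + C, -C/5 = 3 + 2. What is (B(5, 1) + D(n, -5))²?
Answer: 625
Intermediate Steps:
C = -25 (C = -5*(3 + 2) = -5*5 = -25)
B(x, N) = -25 + x (B(x, N) = x - 25 = -25 + x)
n = 45 (n = 9*5 = 45)
D(q, v) = (q + v)/(-3 + v)
(B(5, 1) + D(n, -5))² = ((-25 + 5) + (45 - 5)/(-3 - 5))² = (-20 + 40/(-8))² = (-20 - ⅛*40)² = (-20 - 5)² = (-25)² = 625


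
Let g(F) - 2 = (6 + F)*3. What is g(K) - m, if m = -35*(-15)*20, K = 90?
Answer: -10210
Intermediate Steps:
g(F) = 20 + 3*F (g(F) = 2 + (6 + F)*3 = 2 + (18 + 3*F) = 20 + 3*F)
m = 10500 (m = 525*20 = 10500)
g(K) - m = (20 + 3*90) - 1*10500 = (20 + 270) - 10500 = 290 - 10500 = -10210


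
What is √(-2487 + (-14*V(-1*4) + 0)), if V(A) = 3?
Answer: 3*I*√281 ≈ 50.289*I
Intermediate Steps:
√(-2487 + (-14*V(-1*4) + 0)) = √(-2487 + (-14*3 + 0)) = √(-2487 + (-42 + 0)) = √(-2487 - 42) = √(-2529) = 3*I*√281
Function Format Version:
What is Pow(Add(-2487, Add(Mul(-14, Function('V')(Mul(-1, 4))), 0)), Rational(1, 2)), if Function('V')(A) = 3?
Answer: Mul(3, I, Pow(281, Rational(1, 2))) ≈ Mul(50.289, I)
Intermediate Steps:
Pow(Add(-2487, Add(Mul(-14, Function('V')(Mul(-1, 4))), 0)), Rational(1, 2)) = Pow(Add(-2487, Add(Mul(-14, 3), 0)), Rational(1, 2)) = Pow(Add(-2487, Add(-42, 0)), Rational(1, 2)) = Pow(Add(-2487, -42), Rational(1, 2)) = Pow(-2529, Rational(1, 2)) = Mul(3, I, Pow(281, Rational(1, 2)))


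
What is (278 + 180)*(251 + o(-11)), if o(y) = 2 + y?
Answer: 110836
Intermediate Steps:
(278 + 180)*(251 + o(-11)) = (278 + 180)*(251 + (2 - 11)) = 458*(251 - 9) = 458*242 = 110836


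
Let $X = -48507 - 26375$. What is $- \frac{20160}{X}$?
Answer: $\frac{10080}{37441} \approx 0.26922$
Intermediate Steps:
$X = -74882$ ($X = -48507 - 26375 = -74882$)
$- \frac{20160}{X} = - \frac{20160}{-74882} = \left(-20160\right) \left(- \frac{1}{74882}\right) = \frac{10080}{37441}$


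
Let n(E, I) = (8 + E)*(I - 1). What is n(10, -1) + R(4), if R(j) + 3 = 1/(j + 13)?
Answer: -662/17 ≈ -38.941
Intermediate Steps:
n(E, I) = (-1 + I)*(8 + E) (n(E, I) = (8 + E)*(-1 + I) = (-1 + I)*(8 + E))
R(j) = -3 + 1/(13 + j) (R(j) = -3 + 1/(j + 13) = -3 + 1/(13 + j))
n(10, -1) + R(4) = (-8 - 1*10 + 8*(-1) + 10*(-1)) + (-38 - 3*4)/(13 + 4) = (-8 - 10 - 8 - 10) + (-38 - 12)/17 = -36 + (1/17)*(-50) = -36 - 50/17 = -662/17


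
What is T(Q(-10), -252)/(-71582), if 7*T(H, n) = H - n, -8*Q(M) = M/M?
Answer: -2015/4008592 ≈ -0.00050267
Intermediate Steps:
Q(M) = -⅛ (Q(M) = -M/(8*M) = -⅛*1 = -⅛)
T(H, n) = -n/7 + H/7 (T(H, n) = (H - n)/7 = -n/7 + H/7)
T(Q(-10), -252)/(-71582) = (-⅐*(-252) + (⅐)*(-⅛))/(-71582) = (36 - 1/56)*(-1/71582) = (2015/56)*(-1/71582) = -2015/4008592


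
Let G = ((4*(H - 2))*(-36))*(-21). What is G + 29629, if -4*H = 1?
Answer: 22825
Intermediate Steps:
H = -1/4 (H = -1/4*1 = -1/4 ≈ -0.25000)
G = -6804 (G = ((4*(-1/4 - 2))*(-36))*(-21) = ((4*(-9/4))*(-36))*(-21) = -9*(-36)*(-21) = 324*(-21) = -6804)
G + 29629 = -6804 + 29629 = 22825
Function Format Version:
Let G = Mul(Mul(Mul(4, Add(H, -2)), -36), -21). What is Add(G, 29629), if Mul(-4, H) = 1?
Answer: 22825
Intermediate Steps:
H = Rational(-1, 4) (H = Mul(Rational(-1, 4), 1) = Rational(-1, 4) ≈ -0.25000)
G = -6804 (G = Mul(Mul(Mul(4, Add(Rational(-1, 4), -2)), -36), -21) = Mul(Mul(Mul(4, Rational(-9, 4)), -36), -21) = Mul(Mul(-9, -36), -21) = Mul(324, -21) = -6804)
Add(G, 29629) = Add(-6804, 29629) = 22825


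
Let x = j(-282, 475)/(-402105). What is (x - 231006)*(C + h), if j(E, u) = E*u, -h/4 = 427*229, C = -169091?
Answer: 3469219533587376/26807 ≈ 1.2941e+11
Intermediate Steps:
h = -391132 (h = -1708*229 = -4*97783 = -391132)
x = 8930/26807 (x = -282*475/(-402105) = -133950*(-1/402105) = 8930/26807 ≈ 0.33312)
(x - 231006)*(C + h) = (8930/26807 - 231006)*(-169091 - 391132) = -6192568912/26807*(-560223) = 3469219533587376/26807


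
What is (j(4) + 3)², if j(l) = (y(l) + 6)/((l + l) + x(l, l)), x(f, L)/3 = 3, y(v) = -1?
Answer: 3136/289 ≈ 10.851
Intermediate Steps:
x(f, L) = 9 (x(f, L) = 3*3 = 9)
j(l) = 5/(9 + 2*l) (j(l) = (-1 + 6)/((l + l) + 9) = 5/(2*l + 9) = 5/(9 + 2*l))
(j(4) + 3)² = (5/(9 + 2*4) + 3)² = (5/(9 + 8) + 3)² = (5/17 + 3)² = (56/17)² = 3136/289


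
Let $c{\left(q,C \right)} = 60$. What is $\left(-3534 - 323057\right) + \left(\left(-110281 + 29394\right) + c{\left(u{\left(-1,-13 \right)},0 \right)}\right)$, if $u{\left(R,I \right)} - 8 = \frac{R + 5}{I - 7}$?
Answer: $-407418$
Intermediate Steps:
$u{\left(R,I \right)} = 8 + \frac{5 + R}{-7 + I}$ ($u{\left(R,I \right)} = 8 + \frac{R + 5}{I - 7} = 8 + \frac{5 + R}{-7 + I}$)
$\left(-3534 - 323057\right) + \left(\left(-110281 + 29394\right) + c{\left(u{\left(-1,-13 \right)},0 \right)}\right) = \left(-3534 - 323057\right) + \left(\left(-110281 + 29394\right) + 60\right) = -326591 + \left(-80887 + 60\right) = -326591 - 80827 = -407418$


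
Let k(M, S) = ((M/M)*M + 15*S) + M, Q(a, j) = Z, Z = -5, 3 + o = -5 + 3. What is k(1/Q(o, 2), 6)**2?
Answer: 200704/25 ≈ 8028.2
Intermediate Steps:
o = -5 (o = -3 + (-5 + 3) = -3 - 2 = -5)
Q(a, j) = -5
k(M, S) = 2*M + 15*S (k(M, S) = (1*M + 15*S) + M = (M + 15*S) + M = 2*M + 15*S)
k(1/Q(o, 2), 6)**2 = (2*(1/(-5)) + 15*6)**2 = (2*(1*(-1/5)) + 90)**2 = (2*(-1/5) + 90)**2 = (-2/5 + 90)**2 = (448/5)**2 = 200704/25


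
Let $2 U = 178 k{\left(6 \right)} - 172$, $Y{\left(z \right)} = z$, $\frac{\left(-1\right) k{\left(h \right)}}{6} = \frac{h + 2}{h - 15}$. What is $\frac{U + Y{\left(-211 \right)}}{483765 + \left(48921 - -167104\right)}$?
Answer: $\frac{41}{161490} \approx 0.00025389$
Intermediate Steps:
$k{\left(h \right)} = - \frac{6 \left(2 + h\right)}{-15 + h}$ ($k{\left(h \right)} = - 6 \frac{h + 2}{h - 15} = - 6 \frac{2 + h}{-15 + h} = - \frac{6 \left(2 + h\right)}{-15 + h}$)
$U = \frac{1166}{3}$ ($U = \frac{178 \frac{6 \left(-2 - 6\right)}{-15 + 6} - 172}{2} = \frac{178 \frac{6 \left(-2 - 6\right)}{-9} - 172}{2} = \frac{178 \cdot 6 \left(- \frac{1}{9}\right) \left(-8\right) - 172}{2} = \frac{178 \cdot \frac{16}{3} - 172}{2} = \frac{\frac{2848}{3} - 172}{2} = \frac{1}{2} \cdot \frac{2332}{3} = \frac{1166}{3} \approx 388.67$)
$\frac{U + Y{\left(-211 \right)}}{483765 + \left(48921 - -167104\right)} = \frac{\frac{1166}{3} - 211}{483765 + \left(48921 - -167104\right)} = \frac{533}{3 \left(483765 + \left(48921 + 167104\right)\right)} = \frac{533}{3 \left(483765 + 216025\right)} = \frac{533}{3 \cdot 699790} = \frac{533}{3} \cdot \frac{1}{699790} = \frac{41}{161490}$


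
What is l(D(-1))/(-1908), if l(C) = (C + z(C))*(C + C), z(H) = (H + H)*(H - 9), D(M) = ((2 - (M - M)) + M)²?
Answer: 5/318 ≈ 0.015723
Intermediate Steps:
D(M) = (2 + M)² (D(M) = ((2 - 1*0) + M)² = ((2 + 0) + M)² = (2 + M)²)
z(H) = 2*H*(-9 + H) (z(H) = (2*H)*(-9 + H) = 2*H*(-9 + H))
l(C) = 2*C*(C + 2*C*(-9 + C)) (l(C) = (C + 2*C*(-9 + C))*(C + C) = (C + 2*C*(-9 + C))*(2*C) = 2*C*(C + 2*C*(-9 + C)))
l(D(-1))/(-1908) = (((2 - 1)²)²*(-34 + 4*(2 - 1)²))/(-1908) = ((1²)²*(-34 + 4*1²))*(-1/1908) = (1²*(-34 + 4*1))*(-1/1908) = (1*(-34 + 4))*(-1/1908) = (1*(-30))*(-1/1908) = -30*(-1/1908) = 5/318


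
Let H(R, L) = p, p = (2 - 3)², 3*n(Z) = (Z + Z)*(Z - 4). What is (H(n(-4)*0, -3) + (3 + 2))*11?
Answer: 66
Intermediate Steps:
n(Z) = 2*Z*(-4 + Z)/3 (n(Z) = ((Z + Z)*(Z - 4))/3 = ((2*Z)*(-4 + Z))/3 = (2*Z*(-4 + Z))/3 = 2*Z*(-4 + Z)/3)
p = 1 (p = (-1)² = 1)
H(R, L) = 1
(H(n(-4)*0, -3) + (3 + 2))*11 = (1 + (3 + 2))*11 = (1 + 5)*11 = 6*11 = 66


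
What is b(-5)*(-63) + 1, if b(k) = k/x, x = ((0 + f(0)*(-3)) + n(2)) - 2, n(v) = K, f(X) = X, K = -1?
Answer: -104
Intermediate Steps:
n(v) = -1
x = -3 (x = ((0 + 0*(-3)) - 1) - 2 = ((0 + 0) - 1) - 2 = (0 - 1) - 2 = -1 - 2 = -3)
b(k) = -k/3 (b(k) = k/(-3) = k*(-⅓) = -k/3)
b(-5)*(-63) + 1 = -⅓*(-5)*(-63) + 1 = (5/3)*(-63) + 1 = -105 + 1 = -104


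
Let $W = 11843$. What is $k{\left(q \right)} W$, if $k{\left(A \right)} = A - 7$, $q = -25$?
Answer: $-378976$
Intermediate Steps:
$k{\left(A \right)} = -7 + A$
$k{\left(q \right)} W = \left(-7 - 25\right) 11843 = \left(-32\right) 11843 = -378976$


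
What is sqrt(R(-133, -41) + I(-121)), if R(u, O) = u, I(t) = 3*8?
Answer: I*sqrt(109) ≈ 10.44*I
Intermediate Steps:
I(t) = 24
sqrt(R(-133, -41) + I(-121)) = sqrt(-133 + 24) = sqrt(-109) = I*sqrt(109)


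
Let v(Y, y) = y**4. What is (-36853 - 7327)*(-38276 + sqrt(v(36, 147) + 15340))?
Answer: 1691033680 - 44180*sqrt(466964221) ≈ 7.3633e+8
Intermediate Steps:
(-36853 - 7327)*(-38276 + sqrt(v(36, 147) + 15340)) = (-36853 - 7327)*(-38276 + sqrt(147**4 + 15340)) = -44180*(-38276 + sqrt(466948881 + 15340)) = -44180*(-38276 + sqrt(466964221)) = 1691033680 - 44180*sqrt(466964221)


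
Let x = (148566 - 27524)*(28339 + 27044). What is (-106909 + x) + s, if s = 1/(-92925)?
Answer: 622928515297724/92925 ≈ 6.7036e+9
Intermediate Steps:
s = -1/92925 ≈ -1.0761e-5
x = 6703669086 (x = 121042*55383 = 6703669086)
(-106909 + x) + s = (-106909 + 6703669086) - 1/92925 = 6703562177 - 1/92925 = 622928515297724/92925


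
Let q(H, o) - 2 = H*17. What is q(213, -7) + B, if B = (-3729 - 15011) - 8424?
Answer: -23541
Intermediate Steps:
B = -27164 (B = -18740 - 8424 = -27164)
q(H, o) = 2 + 17*H (q(H, o) = 2 + H*17 = 2 + 17*H)
q(213, -7) + B = (2 + 17*213) - 27164 = (2 + 3621) - 27164 = 3623 - 27164 = -23541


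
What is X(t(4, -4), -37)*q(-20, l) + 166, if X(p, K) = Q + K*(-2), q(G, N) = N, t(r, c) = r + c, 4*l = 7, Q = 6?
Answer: 306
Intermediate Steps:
l = 7/4 (l = (¼)*7 = 7/4 ≈ 1.7500)
t(r, c) = c + r
X(p, K) = 6 - 2*K (X(p, K) = 6 + K*(-2) = 6 - 2*K)
X(t(4, -4), -37)*q(-20, l) + 166 = (6 - 2*(-37))*(7/4) + 166 = (6 + 74)*(7/4) + 166 = 80*(7/4) + 166 = 140 + 166 = 306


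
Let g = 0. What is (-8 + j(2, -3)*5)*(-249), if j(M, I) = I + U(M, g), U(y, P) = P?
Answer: 5727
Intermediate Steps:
j(M, I) = I (j(M, I) = I + 0 = I)
(-8 + j(2, -3)*5)*(-249) = (-8 - 3*5)*(-249) = (-8 - 15)*(-249) = -23*(-249) = 5727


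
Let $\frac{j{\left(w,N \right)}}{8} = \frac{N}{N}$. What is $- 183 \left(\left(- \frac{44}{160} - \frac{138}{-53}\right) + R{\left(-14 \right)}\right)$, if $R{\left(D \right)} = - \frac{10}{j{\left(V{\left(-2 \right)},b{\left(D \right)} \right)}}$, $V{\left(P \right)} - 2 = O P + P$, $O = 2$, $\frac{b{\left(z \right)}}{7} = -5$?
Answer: $- \frac{418521}{2120} \approx -197.42$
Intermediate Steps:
$b{\left(z \right)} = -35$ ($b{\left(z \right)} = 7 \left(-5\right) = -35$)
$V{\left(P \right)} = 2 + 3 P$ ($V{\left(P \right)} = 2 + \left(2 P + P\right) = 2 + 3 P$)
$j{\left(w,N \right)} = 8$ ($j{\left(w,N \right)} = 8 \frac{N}{N} = 8 \cdot 1 = 8$)
$R{\left(D \right)} = - \frac{5}{4}$ ($R{\left(D \right)} = - \frac{10}{8} = \left(-10\right) \frac{1}{8} = - \frac{5}{4}$)
$- 183 \left(\left(- \frac{44}{160} - \frac{138}{-53}\right) + R{\left(-14 \right)}\right) = - 183 \left(\left(- \frac{44}{160} - \frac{138}{-53}\right) - \frac{5}{4}\right) = - 183 \left(\left(\left(-44\right) \frac{1}{160} - - \frac{138}{53}\right) - \frac{5}{4}\right) = - 183 \left(\left(- \frac{11}{40} + \frac{138}{53}\right) - \frac{5}{4}\right) = - 183 \left(\frac{4937}{2120} - \frac{5}{4}\right) = \left(-183\right) \frac{2287}{2120} = - \frac{418521}{2120}$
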